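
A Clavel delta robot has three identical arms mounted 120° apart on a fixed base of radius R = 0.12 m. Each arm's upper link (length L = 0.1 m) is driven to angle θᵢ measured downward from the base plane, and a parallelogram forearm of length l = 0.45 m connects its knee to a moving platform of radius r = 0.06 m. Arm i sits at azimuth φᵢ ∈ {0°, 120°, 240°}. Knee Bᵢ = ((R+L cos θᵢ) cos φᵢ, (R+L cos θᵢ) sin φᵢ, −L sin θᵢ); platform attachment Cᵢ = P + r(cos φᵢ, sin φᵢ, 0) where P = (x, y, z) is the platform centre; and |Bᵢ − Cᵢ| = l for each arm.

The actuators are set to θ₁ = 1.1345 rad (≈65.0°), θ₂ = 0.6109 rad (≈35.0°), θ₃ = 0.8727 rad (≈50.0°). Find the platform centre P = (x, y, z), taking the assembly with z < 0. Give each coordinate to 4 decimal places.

arm 1 at φ=0.0°: (R−r)+L cos θ1 = 0.1023;  S1 = (0.1023, 0.0000, -0.0906)
arm 2 at φ=120.0°: (R−r)+L cos θ2 = 0.1419;  S2 = (-0.0710, 0.1229, -0.0574)
S3 = (0.1243·cos240.0°, 0.1243·sin240.0°, -0.0766) = (-0.0621, -0.1076, -0.0766)
|S₂|²−|S₁|² = 0.0048;  |S₃|²−|S₁|² = 0.0026
plane₁₂: -0.3464x+0.2458y+0.0665z = 0.0048
det = 0.1554;  x = -0.0108+0.1366z,  y = 0.0042+-0.0783z
sphere 1 gives Az²+Bz+C=0 with A=1.0248, B=0.1497, C=-0.1815;  B²−4AC=0.7664;  roots -0.5002, 0.3541;  negative root z = -0.5002
x = -0.0791, y = 0.0433

(-0.0791, 0.0433, -0.5002)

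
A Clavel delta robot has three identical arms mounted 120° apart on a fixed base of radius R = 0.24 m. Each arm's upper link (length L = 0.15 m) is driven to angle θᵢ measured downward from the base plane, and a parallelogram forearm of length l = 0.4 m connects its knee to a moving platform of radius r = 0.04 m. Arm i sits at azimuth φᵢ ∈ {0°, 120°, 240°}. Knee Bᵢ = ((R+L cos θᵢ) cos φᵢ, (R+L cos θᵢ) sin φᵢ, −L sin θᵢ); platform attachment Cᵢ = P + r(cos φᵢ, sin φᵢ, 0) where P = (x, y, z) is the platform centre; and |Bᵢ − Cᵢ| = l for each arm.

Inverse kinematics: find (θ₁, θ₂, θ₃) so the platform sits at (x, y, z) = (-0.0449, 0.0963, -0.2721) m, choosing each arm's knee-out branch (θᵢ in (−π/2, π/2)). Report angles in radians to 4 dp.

φ1=0.0° → target in arm frame (-0.0449, 0.0963)
  A cos θ + B sin θ = C:  0.2449·cos θ + -0.2721·sin θ = -0.0193
  √(A²+B²)=0.3661;  θ1 = -0.8380+1.6235 ≈ 0.7856
φ2=120.0° → target in arm frame (0.1058, -0.0093)
  A=0.0942, B=-0.2721, C=(l²−L²−A²−y'²−z²)/(2L)=0.1817
  θ2 = atan2(B,A) + arccos(C/0.2879) = -0.3498
arm 3 (φ=240.0°): x'=-0.0609, y'=-0.0870
  A cos θ + B sin θ = C:  0.2609·cos θ + -0.2721·sin θ = -0.0407
  γ=atan2(-0.2721,0.2609)=-0.8063;  ψ=arccos(-0.1079)=1.6789;  θ3=γ+ψ≈0.8726

θ₁ = 0.7856, θ₂ = -0.3498, θ₃ = 0.8726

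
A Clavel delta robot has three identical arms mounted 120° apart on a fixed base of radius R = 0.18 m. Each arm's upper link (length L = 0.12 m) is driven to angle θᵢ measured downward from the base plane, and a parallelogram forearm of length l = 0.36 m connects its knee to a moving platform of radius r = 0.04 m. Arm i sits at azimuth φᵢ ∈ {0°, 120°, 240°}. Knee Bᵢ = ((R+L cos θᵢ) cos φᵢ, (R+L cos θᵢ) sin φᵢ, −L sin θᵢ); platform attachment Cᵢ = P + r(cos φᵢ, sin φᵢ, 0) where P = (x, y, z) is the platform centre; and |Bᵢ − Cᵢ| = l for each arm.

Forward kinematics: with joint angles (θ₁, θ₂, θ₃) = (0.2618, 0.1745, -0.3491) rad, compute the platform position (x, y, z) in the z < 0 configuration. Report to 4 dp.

(-0.0270, -0.0336, -0.2511)

φ1=0.0°: virtual centre (0.2559, 0.0000, -0.0311), radius l
centre 2 = (0.2582·cos120.0°, 0.2582·sin120.0°, -0.0208) = (-0.1291, 0.2236, -0.0208)
centre 3 = (0.2528·cos240.0°, 0.2528·sin240.0°, 0.0410) = (-0.1264, -0.2189, 0.0410)
|centre ₂|²−|centre ₁|² = 0.0006;  |centre ₃|²−|centre ₁|² = -0.0009
[-0.7700 0.4472 0.0204]·P = 0.0006;  [-0.7646 -0.4378 0.1442]·P = -0.0009
det = 0.6790;  x = 0.0002+0.1082z,  y = 0.0017+0.1405z
into |P−centre ₁|² = l²: 1.0314z² + 0.0073z + -0.0632 = 0;  Δ = 0.2609;  z = -0.2511 or 0.2441 → z<0 root = -0.2511
x = -0.0270, y = -0.0336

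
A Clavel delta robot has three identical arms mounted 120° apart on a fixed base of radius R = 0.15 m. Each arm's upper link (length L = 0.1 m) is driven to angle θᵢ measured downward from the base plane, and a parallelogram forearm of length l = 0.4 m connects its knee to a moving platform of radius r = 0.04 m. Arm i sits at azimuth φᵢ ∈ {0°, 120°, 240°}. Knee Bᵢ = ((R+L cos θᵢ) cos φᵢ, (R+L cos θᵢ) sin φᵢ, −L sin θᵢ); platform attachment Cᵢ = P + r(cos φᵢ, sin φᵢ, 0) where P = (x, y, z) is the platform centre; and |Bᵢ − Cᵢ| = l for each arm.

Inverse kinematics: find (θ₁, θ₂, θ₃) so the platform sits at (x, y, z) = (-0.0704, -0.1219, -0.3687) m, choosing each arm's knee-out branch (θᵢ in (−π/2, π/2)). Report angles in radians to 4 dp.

arm 1 (φ=0.0°): x'=-0.0704, y'=-0.1219
  A cos θ + B sin θ = C:  0.1804·cos θ + -0.3687·sin θ = -0.1667
  θ1 = atan2(B,A) + arccos(C/0.4105) = 0.8733
φ2=120.0° → target in arm frame (-0.0704, 0.1219)
  A=0.1804, B=-0.3687, C=(l²−L²−A²−y'²−z²)/(2L)=-0.1667
  θ2 = atan2(B,A) + arccos(C/0.4105) = 0.8731
φ3=240.0° → target in arm frame (0.1408, 0.0000)
  e−x'=-0.0308;  (l²−L²−(e−x')²−y'²−z²)/2L = 0.0656
  γ=atan2(-0.3687,-0.0308)=-1.6541;  ψ=arccos(0.1772)=1.3926;  θ3=γ+ψ≈-0.2614

θ₁ = 0.8733, θ₂ = 0.8731, θ₃ = -0.2614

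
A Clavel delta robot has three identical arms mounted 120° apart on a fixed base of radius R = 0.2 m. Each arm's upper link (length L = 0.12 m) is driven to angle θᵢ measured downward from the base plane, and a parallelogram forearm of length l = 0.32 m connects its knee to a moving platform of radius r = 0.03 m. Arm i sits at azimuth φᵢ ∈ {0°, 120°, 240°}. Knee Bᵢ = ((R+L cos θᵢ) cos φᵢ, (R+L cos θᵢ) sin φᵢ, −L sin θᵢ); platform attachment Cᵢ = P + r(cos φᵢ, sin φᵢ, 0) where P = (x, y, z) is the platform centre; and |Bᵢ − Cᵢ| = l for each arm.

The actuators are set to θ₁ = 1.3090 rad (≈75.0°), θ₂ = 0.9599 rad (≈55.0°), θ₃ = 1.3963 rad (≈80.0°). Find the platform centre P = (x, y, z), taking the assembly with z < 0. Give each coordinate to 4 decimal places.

(-0.0136, 0.0397, -0.3499)

φ1=0.0°: virtual centre (0.2011, 0.0000, -0.1159), radius l
O2 = (0.2388·cos120.0°, 0.2388·sin120.0°, -0.0983) = (-0.1194, 0.2068, -0.0983)
O3 = (0.1908·cos240.0°, 0.1908·sin240.0°, -0.1182) = (-0.0954, -0.1653, -0.1182)
|O₂|²−|O₁|² = 0.0128;  |O₃|²−|O₁|² = -0.0035
linear system: -0.6409x+0.4137y = 0.0128−0.0352z; -0.5929x+-0.3305y = -0.0035−-0.0045z
det = 0.4571;  x = -0.0061+0.0214z,  y = 0.0215+-0.0521z
sphere 1 gives Az²+Bz+C=0 with A=1.0032, B=0.2207, C=-0.0456;  B²−4AC=0.2316;  roots -0.3499, 0.1298;  negative root z = -0.3499
x = -0.0136, y = 0.0397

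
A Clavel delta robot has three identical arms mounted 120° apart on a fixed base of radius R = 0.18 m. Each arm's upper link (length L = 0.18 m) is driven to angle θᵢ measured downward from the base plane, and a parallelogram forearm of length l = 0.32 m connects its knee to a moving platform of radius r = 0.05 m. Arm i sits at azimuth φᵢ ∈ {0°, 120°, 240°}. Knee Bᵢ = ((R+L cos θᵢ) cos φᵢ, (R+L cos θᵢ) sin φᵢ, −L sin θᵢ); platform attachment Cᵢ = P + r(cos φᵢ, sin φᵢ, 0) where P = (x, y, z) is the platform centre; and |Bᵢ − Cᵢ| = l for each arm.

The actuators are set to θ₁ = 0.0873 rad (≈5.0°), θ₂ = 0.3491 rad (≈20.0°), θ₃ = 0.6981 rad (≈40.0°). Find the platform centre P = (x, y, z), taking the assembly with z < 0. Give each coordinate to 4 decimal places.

(0.0378, 0.0296, -0.1825)

centre 1 = (0.3093·cos0.0°, 0.3093·sin0.0°, -0.0157) = (0.3093, 0.0000, -0.0157)
centre 2 = (0.2991·cos120.0°, 0.2991·sin120.0°, -0.0616) = (-0.1496, 0.2591, -0.0616)
φ3=240.0°: virtual centre (-0.1339, -0.2320, -0.1157), radius l
eliminate P² terms by subtracting sphere 1 from 2 and 3
linear system: -0.9178x+0.5181y = -0.0026−-0.0918z; -0.8865x+-0.4640y = -0.0108−-0.2000z
det = 0.8852;  x = 0.0077+-0.1652z,  y = 0.0085+-0.1155z
quadratic in z: (1.0406)z²+(0.1291)z+(-0.0111)=0, √Δ=0.2508 → z ∈ {-0.1825, 0.0585}; z = -0.1825 (taking z<0)
x = 0.0378, y = 0.0296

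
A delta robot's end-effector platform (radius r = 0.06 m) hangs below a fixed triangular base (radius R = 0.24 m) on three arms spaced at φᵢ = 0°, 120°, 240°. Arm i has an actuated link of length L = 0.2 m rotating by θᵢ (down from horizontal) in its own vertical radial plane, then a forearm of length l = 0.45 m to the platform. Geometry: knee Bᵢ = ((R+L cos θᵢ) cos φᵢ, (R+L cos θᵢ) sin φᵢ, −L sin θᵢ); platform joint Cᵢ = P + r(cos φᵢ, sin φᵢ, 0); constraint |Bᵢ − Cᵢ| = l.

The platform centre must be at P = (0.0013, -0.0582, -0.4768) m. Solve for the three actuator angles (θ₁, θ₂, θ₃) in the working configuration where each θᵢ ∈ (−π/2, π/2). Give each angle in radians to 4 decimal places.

θ₁ = 0.8727, θ₂ = 1.0475, θ₃ = 0.6983

φ1=0.0° → target in arm frame (0.0013, -0.0582)
  A=0.1787, B=-0.4768, C=(l²−L²−A²−y'²−z²)/(2L)=-0.2504
  √(A²+B²)=0.5092;  θ1 = -1.2122+2.0849 ≈ 0.8727
arm 2 (φ=120.0°): x'=-0.0511, y'=0.0280
  A cos θ + B sin θ = C:  0.2311·cos θ + -0.4768·sin θ = -0.2975
  θ2 = atan2(B,A) + arccos(C/0.5298) = 1.0475
rotate P by −φ3: (0.0498, 0.0302, -0.4768)
  A cos θ + B sin θ = C:  0.1302·cos θ + -0.4768·sin θ = -0.2068
  √(A²+B²)=0.4943;  θ3 = -1.3041+2.0025 ≈ 0.6983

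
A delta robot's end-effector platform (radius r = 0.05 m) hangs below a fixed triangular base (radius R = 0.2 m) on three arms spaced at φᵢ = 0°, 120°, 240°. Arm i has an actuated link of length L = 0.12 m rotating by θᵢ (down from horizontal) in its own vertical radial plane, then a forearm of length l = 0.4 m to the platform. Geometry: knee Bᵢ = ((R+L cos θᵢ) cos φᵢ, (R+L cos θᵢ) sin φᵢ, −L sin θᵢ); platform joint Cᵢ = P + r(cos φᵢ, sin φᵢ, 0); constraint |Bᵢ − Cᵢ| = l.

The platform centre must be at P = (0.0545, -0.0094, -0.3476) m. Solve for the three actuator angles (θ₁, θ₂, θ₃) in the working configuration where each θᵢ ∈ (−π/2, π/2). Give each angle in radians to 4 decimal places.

arm 1 (φ=0.0°): x'=0.0545, y'=-0.0094
  A=0.0955, B=-0.3476, C=(l²−L²−A²−y'²−z²)/(2L)=0.0649
  √(A²+B²)=0.3605;  θ1 = -1.3027+1.3899 ≈ 0.0872
rotate P by −φ2: (-0.0354, -0.0425, -0.3476)
  A cos θ + B sin θ = C:  0.1854·cos θ + -0.3476·sin θ = -0.0475
  θ2 = atan2(B,A) + arccos(C/0.3939) = 0.6109
arm 3 (φ=240.0°): x'=-0.0191, y'=0.0519
  A cos θ + B sin θ = C:  0.1691·cos θ + -0.3476·sin θ = -0.0272
  θ3 = atan2(B,A) + arccos(C/0.3866) = 0.5231

θ₁ = 0.0872, θ₂ = 0.6109, θ₃ = 0.5231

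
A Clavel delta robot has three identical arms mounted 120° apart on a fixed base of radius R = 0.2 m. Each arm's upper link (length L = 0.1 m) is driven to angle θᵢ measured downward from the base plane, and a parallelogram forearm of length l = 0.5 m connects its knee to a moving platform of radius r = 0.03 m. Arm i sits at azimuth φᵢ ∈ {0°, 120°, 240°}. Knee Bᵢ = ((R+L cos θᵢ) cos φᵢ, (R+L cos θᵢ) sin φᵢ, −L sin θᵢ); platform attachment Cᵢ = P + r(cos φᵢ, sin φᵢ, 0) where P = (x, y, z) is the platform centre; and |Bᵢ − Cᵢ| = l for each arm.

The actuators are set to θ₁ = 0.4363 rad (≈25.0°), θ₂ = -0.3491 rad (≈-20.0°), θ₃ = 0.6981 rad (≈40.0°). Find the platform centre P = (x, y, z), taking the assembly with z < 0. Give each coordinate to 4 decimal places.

arm 1 at φ=0.0°: ρ1 = 0.2606;  O1 = (0.2606, 0.0000, -0.0423)
φ2=120.0°: virtual centre (-0.1320, 0.2286, 0.0342), radius l
arm 3 at φ=240.0°: ρ3 = 0.2466;  O3 = (-0.1233, -0.2136, -0.0643)
eliminate P² terms by subtracting sphere 1 from 2 and 3
[-0.7852 0.4572 0.1529]·P = 0.0011;  [-0.7679 -0.4271 -0.0440]·P = -0.0048
det = 0.6865;  x = 0.0025+0.0658z,  y = 0.0067+-0.2214z
into |P−O₁|² = l²: 1.0534z² + 0.0476z + -0.1815 = 0;  Δ = 0.7671;  z = -0.4383 or 0.3932 → z<0 root = -0.4383
x = -0.0264, y = 0.1038

(-0.0264, 0.1038, -0.4383)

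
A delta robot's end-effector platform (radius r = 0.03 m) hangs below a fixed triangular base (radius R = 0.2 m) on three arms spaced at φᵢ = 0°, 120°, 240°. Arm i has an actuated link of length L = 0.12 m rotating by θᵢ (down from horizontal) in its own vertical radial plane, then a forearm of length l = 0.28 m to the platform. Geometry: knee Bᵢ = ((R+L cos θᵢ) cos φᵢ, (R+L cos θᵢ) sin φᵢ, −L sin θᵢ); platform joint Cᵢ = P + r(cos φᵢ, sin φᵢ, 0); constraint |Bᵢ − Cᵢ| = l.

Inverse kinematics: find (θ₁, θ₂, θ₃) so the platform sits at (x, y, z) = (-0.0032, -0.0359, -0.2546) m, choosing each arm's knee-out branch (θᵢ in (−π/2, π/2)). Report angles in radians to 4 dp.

rotate P by −φ1: (-0.0032, -0.0359, -0.2546)
  e−x'=0.1732;  (l²−L²−(e−x')²−y'²−z²)/2L = -0.1338
  θ1 = atan2(B,A) + arccos(C/0.3079) = 1.0468
arm 2 (φ=120.0°): x'=-0.0295, y'=0.0207
  e−x'=0.1995;  (l²−L²−(e−x')²−y'²−z²)/2L = -0.1710
  θ2 = atan2(B,A) + arccos(C/0.3234) = 1.2218
rotate P by −φ3: (0.0327, 0.0152, -0.2546)
  A cos θ + B sin θ = C:  0.1373·cos θ + -0.2546·sin θ = -0.0829
  γ=atan2(-0.2546,0.1373)=-1.0762;  ψ=arccos(-0.2867)=1.8616;  θ3=γ+ψ≈0.7854

θ₁ = 1.0468, θ₂ = 1.2218, θ₃ = 0.7854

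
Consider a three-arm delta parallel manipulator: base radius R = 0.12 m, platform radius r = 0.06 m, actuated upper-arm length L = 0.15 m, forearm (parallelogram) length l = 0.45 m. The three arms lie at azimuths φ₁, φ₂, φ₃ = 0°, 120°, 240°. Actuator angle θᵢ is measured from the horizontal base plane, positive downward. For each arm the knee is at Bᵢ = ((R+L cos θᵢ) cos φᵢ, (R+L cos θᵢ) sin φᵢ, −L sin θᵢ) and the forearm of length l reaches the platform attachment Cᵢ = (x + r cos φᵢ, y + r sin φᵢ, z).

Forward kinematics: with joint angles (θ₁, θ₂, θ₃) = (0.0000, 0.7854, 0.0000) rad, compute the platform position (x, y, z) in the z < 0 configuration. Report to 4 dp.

(0.0844, -0.1462, -0.4066)

arm 1 at φ=0.0°: (R−r)+L cos θ1 = 0.2100;  O1 = (0.2100, 0.0000, 0.0000)
φ2=120.0°: virtual centre (-0.0830, 0.1438, -0.1061), radius l
arm 3 at φ=240.0°: (R−r)+L cos θ3 = 0.2100;  O3 = (-0.1050, -0.1819, 0.0000)
|O₂|²−|O₁|² = -0.0053;  |O₃|²−|O₁|² = 0.0000
plane₁₂: -0.5861x+0.2876y+-0.2121z = -0.0053
det = 0.3944;  x = 0.0049+-0.1956z,  y = -0.0084+0.3389z
into |P−O₁|² = l²: 1.1531z² + 0.0746z + -0.1603 = 0;  Δ = 0.7452;  z = -0.4066 or 0.3420 → z<0 root = -0.4066
x = 0.0844, y = -0.1462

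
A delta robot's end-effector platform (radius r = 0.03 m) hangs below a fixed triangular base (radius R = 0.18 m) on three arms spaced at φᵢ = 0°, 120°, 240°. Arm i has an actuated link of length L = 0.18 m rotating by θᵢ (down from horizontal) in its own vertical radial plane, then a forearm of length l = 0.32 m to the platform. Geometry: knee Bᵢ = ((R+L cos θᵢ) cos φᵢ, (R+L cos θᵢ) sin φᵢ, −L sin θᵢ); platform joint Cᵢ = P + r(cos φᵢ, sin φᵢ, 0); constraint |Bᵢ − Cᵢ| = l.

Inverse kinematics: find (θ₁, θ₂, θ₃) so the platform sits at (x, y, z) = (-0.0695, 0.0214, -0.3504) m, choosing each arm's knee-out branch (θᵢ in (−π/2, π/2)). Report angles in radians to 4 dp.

θ₁ = 1.3092, θ₂ = 0.7855, θ₃ = 0.9599

rotate P by −φ1: (-0.0695, 0.0214, -0.3504)
  A cos θ + B sin θ = C:  0.2195·cos θ + -0.3504·sin θ = -0.2817
  θ1 = atan2(B,A) + arccos(C/0.4135) = 1.3092
rotate P by −φ2: (0.0533, 0.0495, -0.3504)
  A=0.0967, B=-0.3504, C=(l²−L²−A²−y'²−z²)/(2L)=-0.1794
  θ2 = atan2(B,A) + arccos(C/0.3635) = 0.7855
rotate P by −φ3: (0.0162, -0.0709, -0.3504)
  e−x'=0.1338;  (l²−L²−(e−x')²−y'²−z²)/2L = -0.2103
  θ3 = atan2(B,A) + arccos(C/0.3751) = 0.9599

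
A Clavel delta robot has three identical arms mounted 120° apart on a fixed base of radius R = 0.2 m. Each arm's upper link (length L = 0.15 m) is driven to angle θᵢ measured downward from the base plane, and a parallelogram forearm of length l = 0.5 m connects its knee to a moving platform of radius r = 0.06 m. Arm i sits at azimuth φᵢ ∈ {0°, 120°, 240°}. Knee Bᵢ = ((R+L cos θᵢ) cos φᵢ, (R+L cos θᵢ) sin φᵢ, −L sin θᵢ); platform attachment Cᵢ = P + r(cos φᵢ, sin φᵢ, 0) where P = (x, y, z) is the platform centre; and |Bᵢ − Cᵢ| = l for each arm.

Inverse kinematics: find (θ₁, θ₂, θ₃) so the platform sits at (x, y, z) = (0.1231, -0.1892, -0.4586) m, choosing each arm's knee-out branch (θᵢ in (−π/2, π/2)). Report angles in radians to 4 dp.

θ₁ = 0.1745, θ₂ = 1.3964, θ₃ = 0.2621

rotate P by −φ1: (0.1231, -0.1892, -0.4586)
  A cos θ + B sin θ = C:  0.0169·cos θ + -0.4586·sin θ = -0.0630
  θ1 = atan2(B,A) + arccos(C/0.4589) = 0.1745
φ2=120.0° → target in arm frame (-0.2254, -0.0120)
  e−x'=0.3654;  (l²−L²−(e−x')²−y'²−z²)/2L = -0.3883
  γ=atan2(-0.4586,0.3654)=-0.8980;  ψ=arccos(-0.6621)=2.2945;  θ2=γ+ψ≈1.3964
arm 3 (φ=240.0°): x'=0.1023, y'=0.2012
  e−x'=0.0377;  (l²−L²−(e−x')²−y'²−z²)/2L = -0.0824
  θ3 = atan2(B,A) + arccos(C/0.4601) = 0.2621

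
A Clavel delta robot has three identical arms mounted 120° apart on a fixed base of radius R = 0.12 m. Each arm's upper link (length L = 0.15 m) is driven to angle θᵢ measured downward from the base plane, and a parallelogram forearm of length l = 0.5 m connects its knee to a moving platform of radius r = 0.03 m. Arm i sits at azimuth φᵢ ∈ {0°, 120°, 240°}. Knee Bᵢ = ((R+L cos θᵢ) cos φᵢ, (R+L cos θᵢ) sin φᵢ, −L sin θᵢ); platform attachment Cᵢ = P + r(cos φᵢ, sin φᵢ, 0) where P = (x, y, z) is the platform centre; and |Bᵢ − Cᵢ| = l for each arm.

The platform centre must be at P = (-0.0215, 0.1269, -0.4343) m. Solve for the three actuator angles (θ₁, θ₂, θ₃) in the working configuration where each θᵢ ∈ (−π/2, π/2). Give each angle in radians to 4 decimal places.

θ₁ = 0.1743, θ₂ = -0.3492, θ₃ = 0.4363

φ1=0.0° → target in arm frame (-0.0215, 0.1269)
  A cos θ + B sin θ = C:  0.1115·cos θ + -0.4343·sin θ = 0.0345
  γ=atan2(-0.4343,0.1115)=-1.3195;  ψ=arccos(0.0769)=1.4938;  θ1=γ+ψ≈0.1743
φ2=120.0° → target in arm frame (0.1206, -0.0448)
  A=-0.0306, B=-0.4343, C=(l²−L²−A²−y'²−z²)/(2L)=0.1198
  γ=atan2(-0.4343,-0.0306)=-1.6412;  ψ=arccos(0.2751)=1.2921;  θ2=γ+ψ≈-0.3492
arm 3 (φ=240.0°): x'=-0.0991, y'=-0.0821
  A cos θ + B sin θ = C:  0.1891·cos θ + -0.4343·sin θ = -0.0121
  θ3 = atan2(B,A) + arccos(C/0.4737) = 0.4363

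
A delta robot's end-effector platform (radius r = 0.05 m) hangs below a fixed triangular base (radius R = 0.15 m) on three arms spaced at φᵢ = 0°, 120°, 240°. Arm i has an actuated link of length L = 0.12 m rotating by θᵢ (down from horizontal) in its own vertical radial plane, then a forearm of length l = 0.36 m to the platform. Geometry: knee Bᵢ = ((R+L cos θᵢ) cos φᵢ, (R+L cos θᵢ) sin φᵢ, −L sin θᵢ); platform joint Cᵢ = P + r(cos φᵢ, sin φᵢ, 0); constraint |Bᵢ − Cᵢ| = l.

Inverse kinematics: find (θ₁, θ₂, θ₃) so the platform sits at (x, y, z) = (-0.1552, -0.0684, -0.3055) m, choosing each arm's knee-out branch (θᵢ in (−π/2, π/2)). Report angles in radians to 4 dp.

arm 1 (φ=0.0°): x'=-0.1552, y'=-0.0684
  A=0.2552, B=-0.3055, C=(l²−L²−A²−y'²−z²)/(2L)=-0.1997
  θ1 = atan2(B,A) + arccos(C/0.3981) = 1.2216
φ2=120.0° → target in arm frame (0.0184, 0.1686)
  A cos θ + B sin θ = C:  0.0816·cos θ + -0.3055·sin θ = -0.0551
  √(A²+B²)=0.3162;  θ2 = -1.3097+1.7459 ≈ 0.4362
φ3=240.0° → target in arm frame (0.1368, -0.1002)
  A cos θ + B sin θ = C:  -0.0368·cos θ + -0.3055·sin θ = 0.0436
  θ3 = atan2(B,A) + arccos(C/0.3077) = -0.2623

θ₁ = 1.2216, θ₂ = 0.4362, θ₃ = -0.2623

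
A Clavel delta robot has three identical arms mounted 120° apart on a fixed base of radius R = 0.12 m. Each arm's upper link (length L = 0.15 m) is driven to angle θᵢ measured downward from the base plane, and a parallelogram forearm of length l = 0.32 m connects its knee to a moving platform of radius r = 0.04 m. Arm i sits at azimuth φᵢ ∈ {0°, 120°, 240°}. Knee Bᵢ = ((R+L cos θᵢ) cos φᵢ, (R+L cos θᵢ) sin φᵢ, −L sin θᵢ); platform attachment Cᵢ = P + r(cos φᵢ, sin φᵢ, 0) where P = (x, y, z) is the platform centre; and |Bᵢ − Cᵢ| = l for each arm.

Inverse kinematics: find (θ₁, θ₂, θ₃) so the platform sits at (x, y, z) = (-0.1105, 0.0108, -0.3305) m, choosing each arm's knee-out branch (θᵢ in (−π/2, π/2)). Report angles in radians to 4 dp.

θ₁ = 1.1348, θ₂ = 0.4364, θ₃ = 0.5236

φ1=0.0° → target in arm frame (-0.1105, 0.0108)
  A cos θ + B sin θ = C:  0.1905·cos θ + -0.3305·sin θ = -0.2191
  γ=atan2(-0.3305,0.1905)=-1.0479;  ψ=arccos(-0.5744)=2.1827;  θ1=γ+ψ≈1.1348
arm 2 (φ=120.0°): x'=0.0646, y'=0.0903
  A cos θ + B sin θ = C:  0.0154·cos θ + -0.3305·sin θ = -0.1257
  √(A²+B²)=0.3309;  θ2 = -1.5242+1.9606 ≈ 0.4364
arm 3 (φ=240.0°): x'=0.0459, y'=-0.1011
  A cos θ + B sin θ = C:  0.0341·cos θ + -0.3305·sin θ = -0.1357
  γ=atan2(-0.3305,0.0341)=-1.4680;  ψ=arccos(-0.4085)=1.9916;  θ3=γ+ψ≈0.5236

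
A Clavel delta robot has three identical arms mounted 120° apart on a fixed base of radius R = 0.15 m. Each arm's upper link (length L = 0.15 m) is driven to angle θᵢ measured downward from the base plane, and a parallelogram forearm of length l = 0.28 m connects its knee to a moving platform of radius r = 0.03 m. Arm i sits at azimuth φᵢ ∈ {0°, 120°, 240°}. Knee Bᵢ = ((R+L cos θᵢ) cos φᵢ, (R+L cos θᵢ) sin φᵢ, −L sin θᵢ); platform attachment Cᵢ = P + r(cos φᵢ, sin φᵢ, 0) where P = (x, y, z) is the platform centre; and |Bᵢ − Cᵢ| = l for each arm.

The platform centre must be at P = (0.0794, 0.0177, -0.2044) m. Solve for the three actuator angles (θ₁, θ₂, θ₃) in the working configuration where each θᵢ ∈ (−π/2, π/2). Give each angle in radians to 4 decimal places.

θ₁ = 0.0003, θ₂ = 0.7856, θ₃ = 0.9598

arm 1 (φ=0.0°): x'=0.0794, y'=0.0177
  A cos θ + B sin θ = C:  0.0406·cos θ + -0.2044·sin θ = 0.0405
  √(A²+B²)=0.2084;  θ1 = -1.3747+1.3751 ≈ 0.0003
rotate P by −φ2: (-0.0244, -0.0776, -0.2044)
  A cos θ + B sin θ = C:  0.1444·cos θ + -0.2044·sin θ = -0.0425
  γ=atan2(-0.2044,0.1444)=-0.9558;  ψ=arccos(-0.1698)=1.7414;  θ2=γ+ψ≈0.7856
φ3=240.0° → target in arm frame (-0.0550, 0.0599)
  A=0.1750, B=-0.2044, C=(l²−L²−A²−y'²−z²)/(2L)=-0.0670
  γ=atan2(-0.2044,0.1750)=-0.8627;  ψ=arccos(-0.2490)=1.8225;  θ3=γ+ψ≈0.9598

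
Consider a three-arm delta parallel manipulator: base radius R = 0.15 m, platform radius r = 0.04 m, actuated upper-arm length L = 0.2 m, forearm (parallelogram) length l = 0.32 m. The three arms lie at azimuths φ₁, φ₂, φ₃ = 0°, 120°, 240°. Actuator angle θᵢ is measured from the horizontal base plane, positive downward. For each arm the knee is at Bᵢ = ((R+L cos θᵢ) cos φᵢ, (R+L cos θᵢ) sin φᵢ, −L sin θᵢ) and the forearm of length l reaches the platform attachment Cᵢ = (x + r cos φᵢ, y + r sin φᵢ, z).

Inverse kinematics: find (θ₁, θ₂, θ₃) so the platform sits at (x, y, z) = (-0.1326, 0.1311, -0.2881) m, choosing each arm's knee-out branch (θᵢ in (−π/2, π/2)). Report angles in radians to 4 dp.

θ₁ = 1.3963, θ₂ = -0.0002, θ₃ = 1.1345

φ1=0.0° → target in arm frame (-0.1326, 0.1311)
  A=0.2426, B=-0.2881, C=(l²−L²−A²−y'²−z²)/(2L)=-0.2416
  θ1 = atan2(B,A) + arccos(C/0.3766) = 1.3963
φ2=120.0° → target in arm frame (0.1798, 0.0493)
  e−x'=-0.0698;  (l²−L²−(e−x')²−y'²−z²)/2L = -0.0698
  γ=atan2(-0.2881,-0.0698)=-1.8086;  ψ=arccos(-0.2354)=1.8084;  θ2=γ+ψ≈-0.0002
rotate P by −φ3: (-0.0472, -0.1804, -0.2881)
  A=0.1572, B=-0.2881, C=(l²−L²−A²−y'²−z²)/(2L)=-0.1947
  √(A²+B²)=0.3282;  θ3 = -1.0712+2.2057 ≈ 1.1345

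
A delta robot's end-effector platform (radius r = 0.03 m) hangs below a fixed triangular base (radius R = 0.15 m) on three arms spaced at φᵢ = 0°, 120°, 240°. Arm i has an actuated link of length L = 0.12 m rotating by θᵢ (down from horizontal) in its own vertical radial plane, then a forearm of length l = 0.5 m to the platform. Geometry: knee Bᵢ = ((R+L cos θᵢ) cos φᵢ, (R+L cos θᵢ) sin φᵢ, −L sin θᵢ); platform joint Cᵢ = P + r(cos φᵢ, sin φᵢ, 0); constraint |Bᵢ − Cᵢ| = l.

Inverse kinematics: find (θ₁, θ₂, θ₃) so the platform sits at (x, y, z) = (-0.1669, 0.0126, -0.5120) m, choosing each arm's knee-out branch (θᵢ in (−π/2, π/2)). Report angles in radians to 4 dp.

θ₁ = 1.3958, θ₂ = 0.4360, θ₃ = 0.5234

φ1=0.0° → target in arm frame (-0.1669, 0.0126)
  A cos θ + B sin θ = C:  0.2869·cos θ + -0.5120·sin θ = -0.4542
  γ=atan2(-0.5120,0.2869)=-1.0600;  ψ=arccos(-0.7739)=2.4558;  θ1=γ+ψ≈1.3958
φ2=120.0° → target in arm frame (0.0944, 0.1382)
  e−x'=0.0256;  (l²−L²−(e−x')²−y'²−z²)/2L = -0.1930
  θ2 = atan2(B,A) + arccos(C/0.5126) = 0.4360
rotate P by −φ3: (0.0725, -0.1508, -0.5120)
  A cos θ + B sin θ = C:  0.0475·cos θ + -0.5120·sin θ = -0.2148
  √(A²+B²)=0.5142;  θ3 = -1.4784+2.0017 ≈ 0.5234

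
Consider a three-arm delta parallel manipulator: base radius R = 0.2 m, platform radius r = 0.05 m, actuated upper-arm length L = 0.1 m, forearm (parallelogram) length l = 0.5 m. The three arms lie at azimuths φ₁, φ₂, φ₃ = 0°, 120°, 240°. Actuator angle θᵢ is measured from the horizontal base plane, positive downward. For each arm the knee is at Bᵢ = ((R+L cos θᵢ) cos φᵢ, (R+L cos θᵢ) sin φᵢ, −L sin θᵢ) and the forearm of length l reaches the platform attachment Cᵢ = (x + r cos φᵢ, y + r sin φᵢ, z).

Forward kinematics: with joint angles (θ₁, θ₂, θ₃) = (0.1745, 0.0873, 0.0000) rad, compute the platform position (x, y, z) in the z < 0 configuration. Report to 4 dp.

φ1=0.0°: virtual centre (0.2485, 0.0000, -0.0174), radius l
O2 = (0.2496·cos120.0°, 0.2496·sin120.0°, -0.0087) = (-0.1248, 0.2162, -0.0087)
φ3=240.0°: virtual centre (-0.1250, -0.2165, 0.0000), radius l
|O₂|²−|O₁|² = 0.0003;  |O₃|²−|O₁|² = 0.0005
linear system: -0.7466x+0.4324y = 0.0003−0.0173z; -0.7470x+-0.4330y = 0.0005−0.0347z
det = 0.6462;  x = -0.0005+0.0348z,  y = -0.0001+0.0201z
sphere 1 gives Az²+Bz+C=0 with A=1.0016, B=0.0174, C=-0.1877;  B²−4AC=0.7523;  roots -0.4416, 0.4243;  negative root z = -0.4416
x = -0.0159, y = -0.0090

(-0.0159, -0.0090, -0.4416)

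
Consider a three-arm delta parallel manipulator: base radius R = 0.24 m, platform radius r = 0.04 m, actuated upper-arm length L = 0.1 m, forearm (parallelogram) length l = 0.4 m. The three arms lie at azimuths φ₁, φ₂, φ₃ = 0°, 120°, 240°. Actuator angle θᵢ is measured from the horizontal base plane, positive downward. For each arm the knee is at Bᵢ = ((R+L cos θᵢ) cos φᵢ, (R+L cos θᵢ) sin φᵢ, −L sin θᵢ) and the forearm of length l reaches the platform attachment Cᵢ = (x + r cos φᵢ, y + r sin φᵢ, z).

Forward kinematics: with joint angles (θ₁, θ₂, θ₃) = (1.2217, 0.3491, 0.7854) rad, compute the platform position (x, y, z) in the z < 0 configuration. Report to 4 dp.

(-0.0643, 0.0347, -0.3580)

arm 1 at φ=0.0°: (R−r)+L cos θ1 = 0.2342;  S1 = (0.2342, 0.0000, -0.0940)
φ2=120.0°: virtual centre (-0.1470, 0.2546, -0.0342), radius l
S3 = (0.2707·cos240.0°, 0.2707·sin240.0°, -0.0707) = (-0.1354, -0.2344, -0.0707)
eliminate P² terms by subtracting sphere 1 from 2 and 3
linear system: -0.7624x+0.5092y = 0.0239−0.1195z; -0.7391x+-0.4689y = 0.0146−0.0465z
Cramer: x(z) = -0.0254+0.1086z;  y(z) = 0.0089-0.0721z
into |P−S₁|² = l²: 1.0170z² + 0.1302z + -0.0837 = 0;  Δ = 0.3574;  z = -0.3580 or 0.2299 → z<0 root = -0.3580
x = -0.0643, y = 0.0347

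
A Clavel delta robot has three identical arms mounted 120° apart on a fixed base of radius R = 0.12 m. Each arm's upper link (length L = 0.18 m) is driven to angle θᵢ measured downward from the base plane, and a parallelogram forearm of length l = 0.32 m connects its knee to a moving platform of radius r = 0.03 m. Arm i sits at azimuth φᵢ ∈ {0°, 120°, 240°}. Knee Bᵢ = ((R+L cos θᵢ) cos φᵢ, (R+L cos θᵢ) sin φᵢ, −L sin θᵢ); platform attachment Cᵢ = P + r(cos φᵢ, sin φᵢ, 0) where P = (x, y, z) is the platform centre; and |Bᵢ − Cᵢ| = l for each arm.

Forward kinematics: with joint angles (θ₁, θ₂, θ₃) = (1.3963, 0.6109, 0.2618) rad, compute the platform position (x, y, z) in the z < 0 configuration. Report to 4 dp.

(-0.1707, -0.0397, -0.3020)

arm 1 at φ=0.0°: ρ1 = 0.1213;  centre 1 = (0.1213, 0.0000, -0.1773)
centre 2 = (0.2374·cos120.0°, 0.2374·sin120.0°, -0.1032) = (-0.1187, 0.2056, -0.1032)
φ3=240.0°: virtual centre (-0.1319, -0.2285, -0.0466), radius l
eliminate P² terms by subtracting sphere 1 from 2 and 3
[-0.4799 0.4113 0.1480]·P = 0.0209;  [-0.5064 -0.4570 0.2614]·P = 0.0257
Cramer: x(z) = -0.0470+0.4096z;  y(z) = -0.0040+0.1180z
into |P−centre ₁|² = l²: 1.1817z² + 0.2157z + -0.0426 = 0;  Δ = 0.2481;  z = -0.3020 or 0.1195 → z<0 root = -0.3020
x = -0.1707, y = -0.0397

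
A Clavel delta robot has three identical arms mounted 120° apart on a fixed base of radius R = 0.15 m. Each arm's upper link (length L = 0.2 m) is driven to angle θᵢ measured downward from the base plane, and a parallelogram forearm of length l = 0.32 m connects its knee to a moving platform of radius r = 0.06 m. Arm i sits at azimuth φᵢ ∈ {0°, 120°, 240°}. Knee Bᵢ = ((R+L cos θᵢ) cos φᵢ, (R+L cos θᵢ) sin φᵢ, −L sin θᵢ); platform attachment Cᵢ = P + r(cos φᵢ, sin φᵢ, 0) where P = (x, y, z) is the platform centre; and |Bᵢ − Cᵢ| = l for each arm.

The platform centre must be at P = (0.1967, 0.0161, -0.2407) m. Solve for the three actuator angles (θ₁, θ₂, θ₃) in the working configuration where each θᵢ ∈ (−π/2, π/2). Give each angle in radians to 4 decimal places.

arm 1 (φ=0.0°): x'=0.1967, y'=0.0161
  e−x'=-0.1067;  (l²−L²−(e−x')²−y'²−z²)/2L = -0.0180
  θ1 = atan2(B,A) + arccos(C/0.2633) = -0.3490
φ2=120.0° → target in arm frame (-0.0844, -0.1784)
  e−x'=0.1744;  (l²−L²−(e−x')²−y'²−z²)/2L = -0.1444
  √(A²+B²)=0.2972;  θ2 = -0.9438+2.0783 ≈ 1.1345
φ3=240.0° → target in arm frame (-0.1123, 0.1623)
  e−x'=0.2023;  (l²−L²−(e−x')²−y'²−z²)/2L = -0.1570
  √(A²+B²)=0.3144;  θ3 = -0.8719+2.0936 ≈ 1.2217

θ₁ = -0.3490, θ₂ = 1.1345, θ₃ = 1.2217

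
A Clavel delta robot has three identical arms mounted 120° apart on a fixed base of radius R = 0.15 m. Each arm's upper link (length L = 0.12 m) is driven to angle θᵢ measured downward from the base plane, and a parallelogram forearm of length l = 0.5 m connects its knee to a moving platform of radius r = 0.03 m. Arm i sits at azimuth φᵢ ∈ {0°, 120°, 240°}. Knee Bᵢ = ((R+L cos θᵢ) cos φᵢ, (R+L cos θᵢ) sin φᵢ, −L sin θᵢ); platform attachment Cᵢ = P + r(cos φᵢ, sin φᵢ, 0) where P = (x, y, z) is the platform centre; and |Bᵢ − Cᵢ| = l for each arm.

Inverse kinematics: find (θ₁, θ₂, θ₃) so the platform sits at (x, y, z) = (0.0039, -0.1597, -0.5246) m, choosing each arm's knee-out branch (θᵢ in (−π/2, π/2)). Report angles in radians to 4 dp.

θ₁ = 0.8732, θ₂ = 1.3967, θ₃ = 0.3495

φ1=0.0° → target in arm frame (0.0039, -0.1597)
  A=0.1161, B=-0.5246, C=(l²−L²−A²−y'²−z²)/(2L)=-0.3275
  γ=atan2(-0.5246,0.1161)=-1.3530;  ψ=arccos(-0.6094)=2.2262;  θ1=γ+ψ≈0.8732
φ2=120.0° → target in arm frame (-0.1403, 0.0765)
  A=0.2603, B=-0.5246, C=(l²−L²−A²−y'²−z²)/(2L)=-0.4716
  γ=atan2(-0.5246,0.2603)=-1.1103;  ψ=arccos(-0.8053)=2.5070;  θ2=γ+ψ≈1.3967
φ3=240.0° → target in arm frame (0.1364, 0.0832)
  e−x'=-0.0164;  (l²−L²−(e−x')²−y'²−z²)/2L = -0.1950
  √(A²+B²)=0.5249;  θ3 = -1.6020+1.9514 ≈ 0.3495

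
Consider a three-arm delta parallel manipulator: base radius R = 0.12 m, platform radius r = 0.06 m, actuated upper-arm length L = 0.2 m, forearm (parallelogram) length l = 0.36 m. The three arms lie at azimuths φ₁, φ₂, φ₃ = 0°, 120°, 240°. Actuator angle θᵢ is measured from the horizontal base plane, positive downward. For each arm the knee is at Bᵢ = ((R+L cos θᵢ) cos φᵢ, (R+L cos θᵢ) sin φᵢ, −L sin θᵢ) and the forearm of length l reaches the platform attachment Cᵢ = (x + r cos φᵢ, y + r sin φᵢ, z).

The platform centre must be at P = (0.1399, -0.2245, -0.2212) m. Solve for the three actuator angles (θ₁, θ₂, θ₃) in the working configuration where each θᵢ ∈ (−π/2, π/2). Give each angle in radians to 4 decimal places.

θ₁ = -0.1745, θ₂ = 1.3964, θ₃ = -0.0874

φ1=0.0° → target in arm frame (0.1399, -0.2245)
  A cos θ + B sin θ = C:  -0.0799·cos θ + -0.2212·sin θ = -0.0403
  γ=atan2(-0.2212,-0.0799)=-1.9174;  ψ=arccos(-0.1713)=1.7429;  θ1=γ+ψ≈-0.1745
arm 2 (φ=120.0°): x'=-0.2644, y'=-0.0089
  A cos θ + B sin θ = C:  0.3244·cos θ + -0.2212·sin θ = -0.1616
  θ2 = atan2(B,A) + arccos(C/0.3926) = 1.3964
arm 3 (φ=240.0°): x'=0.1245, y'=0.2334
  e−x'=-0.0645;  (l²−L²−(e−x')²−y'²−z²)/2L = -0.0449
  √(A²+B²)=0.2304;  θ3 = -1.8544+1.7670 ≈ -0.0874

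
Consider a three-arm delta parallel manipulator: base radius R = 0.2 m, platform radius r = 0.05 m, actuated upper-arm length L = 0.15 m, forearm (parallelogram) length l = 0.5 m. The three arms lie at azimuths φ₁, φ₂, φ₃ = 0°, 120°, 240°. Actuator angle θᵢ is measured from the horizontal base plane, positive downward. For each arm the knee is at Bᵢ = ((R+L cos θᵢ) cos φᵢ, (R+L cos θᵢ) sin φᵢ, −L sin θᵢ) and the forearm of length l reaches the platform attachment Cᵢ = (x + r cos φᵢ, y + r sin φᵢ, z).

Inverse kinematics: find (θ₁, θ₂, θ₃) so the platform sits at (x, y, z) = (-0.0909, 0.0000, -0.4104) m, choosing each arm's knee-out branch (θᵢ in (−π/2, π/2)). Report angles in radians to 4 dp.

φ1=0.0° → target in arm frame (-0.0909, 0.0000)
  A=0.2409, B=-0.4104, C=(l²−L²−A²−y'²−z²)/(2L)=0.0035
  γ=atan2(-0.4104,0.2409)=-1.0400;  ψ=arccos(0.0073)=1.5635;  θ1=γ+ψ≈0.5235
φ2=120.0° → target in arm frame (0.0454, 0.0787)
  e−x'=0.1046;  (l²−L²−(e−x')²−y'²−z²)/2L = 0.1398
  √(A²+B²)=0.4235;  θ2 = -1.3214+1.2344 ≈ -0.0870
φ3=240.0° → target in arm frame (0.0455, -0.0787)
  A=0.1045, B=-0.4104, C=(l²−L²−A²−y'²−z²)/(2L)=0.1398
  θ3 = atan2(B,A) + arccos(C/0.4235) = -0.0870

θ₁ = 0.5235, θ₂ = -0.0870, θ₃ = -0.0870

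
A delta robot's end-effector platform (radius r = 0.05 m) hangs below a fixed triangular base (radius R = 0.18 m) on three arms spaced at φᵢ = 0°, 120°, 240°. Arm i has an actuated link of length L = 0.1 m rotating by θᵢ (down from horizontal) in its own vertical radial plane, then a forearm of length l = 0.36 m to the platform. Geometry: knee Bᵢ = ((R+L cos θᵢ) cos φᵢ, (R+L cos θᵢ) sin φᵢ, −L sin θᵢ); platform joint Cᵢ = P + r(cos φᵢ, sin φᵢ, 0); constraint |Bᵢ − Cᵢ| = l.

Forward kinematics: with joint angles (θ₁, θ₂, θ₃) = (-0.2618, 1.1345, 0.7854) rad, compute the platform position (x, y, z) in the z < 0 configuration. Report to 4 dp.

S1 = (0.2266·cos0.0°, 0.2266·sin0.0°, 0.0259) = (0.2266, 0.0000, 0.0259)
φ2=120.0°: virtual centre (-0.0861, 0.1492, -0.0906), radius l
arm 3 at φ=240.0°: (R−r)+L cos θ3 = 0.2007;  S3 = (-0.1004, -0.1738, -0.0707)
subtract pairs → two planes through P
plane₁₂: -0.6254x+0.2984y+-0.2330z = -0.0141
det = 0.4125;  x = 0.0168+-0.3361z,  y = -0.0122+0.0765z
quadratic in z: (1.1188)z²+(0.0874)z+(-0.0848)=0, √Δ=0.6221 → z ∈ {-0.3171, 0.2389}; z = -0.3171 (taking z<0)
x = 0.1233, y = -0.0364

(0.1233, -0.0364, -0.3171)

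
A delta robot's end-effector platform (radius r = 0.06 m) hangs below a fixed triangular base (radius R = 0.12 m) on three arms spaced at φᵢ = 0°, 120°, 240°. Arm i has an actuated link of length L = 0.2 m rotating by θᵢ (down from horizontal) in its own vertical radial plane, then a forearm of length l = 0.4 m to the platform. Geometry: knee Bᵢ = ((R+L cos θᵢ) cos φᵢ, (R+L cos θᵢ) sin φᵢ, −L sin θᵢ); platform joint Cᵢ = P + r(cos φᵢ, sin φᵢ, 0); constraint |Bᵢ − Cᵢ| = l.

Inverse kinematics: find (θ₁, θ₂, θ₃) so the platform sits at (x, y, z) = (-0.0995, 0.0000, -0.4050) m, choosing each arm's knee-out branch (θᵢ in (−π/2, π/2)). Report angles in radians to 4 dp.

rotate P by −φ1: (-0.0995, 0.0000, -0.4050)
  A cos θ + B sin θ = C:  0.1595·cos θ + -0.4050·sin θ = -0.1737
  θ1 = atan2(B,A) + arccos(C/0.4353) = 0.7856
rotate P by −φ2: (0.0497, 0.0862, -0.4050)
  A cos θ + B sin θ = C:  0.0103·cos θ + -0.4050·sin θ = -0.1289
  γ=atan2(-0.4050,0.0103)=-1.5455;  ψ=arccos(-0.3181)=1.8946;  θ2=γ+ψ≈0.3491
arm 3 (φ=240.0°): x'=0.0498, y'=-0.0862
  A cos θ + B sin θ = C:  0.0102·cos θ + -0.4050·sin θ = -0.1289
  θ3 = atan2(B,A) + arccos(C/0.4051) = 0.3491

θ₁ = 0.7856, θ₂ = 0.3491, θ₃ = 0.3491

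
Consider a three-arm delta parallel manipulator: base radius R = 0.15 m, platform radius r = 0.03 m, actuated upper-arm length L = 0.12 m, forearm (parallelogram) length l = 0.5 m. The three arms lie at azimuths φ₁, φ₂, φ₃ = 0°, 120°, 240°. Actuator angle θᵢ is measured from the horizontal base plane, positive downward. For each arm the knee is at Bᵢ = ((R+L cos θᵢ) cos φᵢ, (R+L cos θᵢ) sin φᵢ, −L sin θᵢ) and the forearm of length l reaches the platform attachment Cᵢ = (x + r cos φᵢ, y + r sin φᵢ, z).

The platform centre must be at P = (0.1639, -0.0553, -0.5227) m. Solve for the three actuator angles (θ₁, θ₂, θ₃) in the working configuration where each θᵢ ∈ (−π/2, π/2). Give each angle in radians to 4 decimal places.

θ₁ = 0.2614, θ₂ = 1.3959, θ₃ = 1.0467

rotate P by −φ1: (0.1639, -0.0553, -0.5227)
  A=-0.0439, B=-0.5227, C=(l²−L²−A²−y'²−z²)/(2L)=-0.1775
  √(A²+B²)=0.5245;  θ1 = -1.6546+1.9160 ≈ 0.2614
rotate P by −φ2: (-0.1298, -0.1143, -0.5227)
  A=0.2498, B=-0.5227, C=(l²−L²−A²−y'²−z²)/(2L)=-0.4712
  θ2 = atan2(B,A) + arccos(C/0.5793) = 1.3959
arm 3 (φ=240.0°): x'=-0.0341, y'=0.1696
  A cos θ + B sin θ = C:  0.1541·cos θ + -0.5227·sin θ = -0.3755
  θ3 = atan2(B,A) + arccos(C/0.5449) = 1.0467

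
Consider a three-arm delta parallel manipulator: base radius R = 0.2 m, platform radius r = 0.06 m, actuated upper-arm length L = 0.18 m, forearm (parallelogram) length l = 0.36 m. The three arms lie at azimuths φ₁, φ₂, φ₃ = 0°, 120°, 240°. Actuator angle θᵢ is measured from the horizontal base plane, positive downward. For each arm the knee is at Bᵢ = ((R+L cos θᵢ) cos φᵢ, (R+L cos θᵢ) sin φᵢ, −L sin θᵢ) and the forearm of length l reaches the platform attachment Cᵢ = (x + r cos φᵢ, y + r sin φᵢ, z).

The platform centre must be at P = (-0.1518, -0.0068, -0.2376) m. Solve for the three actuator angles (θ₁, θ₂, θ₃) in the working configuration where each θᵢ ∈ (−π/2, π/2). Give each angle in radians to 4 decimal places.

arm 1 (φ=0.0°): x'=-0.1518, y'=-0.0068
  A cos θ + B sin θ = C:  0.2918·cos θ + -0.2376·sin θ = -0.1235
  √(A²+B²)=0.3763;  θ1 = -0.6834+1.9051 ≈ 1.2217
arm 2 (φ=120.0°): x'=0.0700, y'=0.1349
  A=0.0700, B=-0.2376, C=(l²−L²−A²−y'²−z²)/(2L)=0.0491
  √(A²+B²)=0.2477;  θ2 = -1.2843+1.3714 ≈ 0.0871
rotate P by −φ3: (0.0818, -0.1281, -0.2376)
  A cos θ + B sin θ = C:  0.0582·cos θ + -0.2376·sin θ = 0.0582
  θ3 = atan2(B,A) + arccos(C/0.2446) = 0.0000

θ₁ = 1.2217, θ₂ = 0.0871, θ₃ = 0.0000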